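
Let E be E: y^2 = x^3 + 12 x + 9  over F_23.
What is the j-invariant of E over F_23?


Delta = -16(4 a^3 + 27 b^2) mod 23 = 6
-1728 * (4 a)^3 = -1728 * (4*12)^3 mod 23 = 22
j = 22 * 6^(-1) mod 23 = 19

j = 19 (mod 23)


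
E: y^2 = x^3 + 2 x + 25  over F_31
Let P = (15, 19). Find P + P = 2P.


Doubling: s = (3 x1^2 + a) / (2 y1)
s = (3*15^2 + 2) / (2*19) mod 31 = 17
x3 = s^2 - 2 x1 mod 31 = 17^2 - 2*15 = 11
y3 = s (x1 - x3) - y1 mod 31 = 17 * (15 - 11) - 19 = 18

2P = (11, 18)


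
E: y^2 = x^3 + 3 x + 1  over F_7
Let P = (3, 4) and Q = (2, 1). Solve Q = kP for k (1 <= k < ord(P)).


Enumerate multiples of P until we hit Q = (2, 1):
  1P = (3, 4)
  2P = (5, 6)
  3P = (0, 6)
  4P = (6, 5)
  5P = (2, 1)
Match found at i = 5.

k = 5


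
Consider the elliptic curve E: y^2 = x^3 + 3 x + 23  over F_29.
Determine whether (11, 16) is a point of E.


Check whether y^2 = x^3 + 3 x + 23 (mod 29) for (x, y) = (11, 16).
LHS: y^2 = 16^2 mod 29 = 24
RHS: x^3 + 3 x + 23 = 11^3 + 3*11 + 23 mod 29 = 24
LHS = RHS

Yes, on the curve


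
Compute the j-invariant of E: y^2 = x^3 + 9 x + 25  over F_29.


Delta = -16(4 a^3 + 27 b^2) mod 29 = 24
-1728 * (4 a)^3 = -1728 * (4*9)^3 mod 29 = 27
j = 27 * 24^(-1) mod 29 = 12

j = 12 (mod 29)


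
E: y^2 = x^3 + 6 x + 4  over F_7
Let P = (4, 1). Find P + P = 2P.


Doubling: s = (3 x1^2 + a) / (2 y1)
s = (3*4^2 + 6) / (2*1) mod 7 = 6
x3 = s^2 - 2 x1 mod 7 = 6^2 - 2*4 = 0
y3 = s (x1 - x3) - y1 mod 7 = 6 * (4 - 0) - 1 = 2

2P = (0, 2)


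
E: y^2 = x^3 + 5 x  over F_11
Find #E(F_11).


For each x in F_11, count y with y^2 = x^3 + 5 x + 0 mod 11:
  x = 0: RHS = 0, y in [0]  -> 1 point(s)
  x = 3: RHS = 9, y in [3, 8]  -> 2 point(s)
  x = 6: RHS = 4, y in [2, 9]  -> 2 point(s)
  x = 7: RHS = 4, y in [2, 9]  -> 2 point(s)
  x = 9: RHS = 4, y in [2, 9]  -> 2 point(s)
  x = 10: RHS = 5, y in [4, 7]  -> 2 point(s)
Affine points: 11. Add the point at infinity: total = 12.

#E(F_11) = 12


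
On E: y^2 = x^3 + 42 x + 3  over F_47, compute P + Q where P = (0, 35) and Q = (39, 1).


P != Q, so use the chord formula.
s = (y2 - y1) / (x2 - x1) = (13) / (39) mod 47 = 16
x3 = s^2 - x1 - x2 mod 47 = 16^2 - 0 - 39 = 29
y3 = s (x1 - x3) - y1 mod 47 = 16 * (0 - 29) - 35 = 18

P + Q = (29, 18)


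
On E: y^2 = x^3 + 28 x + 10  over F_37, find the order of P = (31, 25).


Compute successive multiples of P until we hit O:
  1P = (31, 25)
  2P = (3, 26)
  3P = (19, 1)
  4P = (28, 18)
  5P = (4, 1)
  6P = (27, 32)
  7P = (26, 31)
  8P = (14, 36)
  ... (continuing to 36P)
  36P = O

ord(P) = 36


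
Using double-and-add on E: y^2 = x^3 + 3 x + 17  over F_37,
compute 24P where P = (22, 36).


k = 24 = 11000_2 (binary, LSB first: 00011)
Double-and-add from P = (22, 36):
  bit 0 = 0: acc unchanged = O
  bit 1 = 0: acc unchanged = O
  bit 2 = 0: acc unchanged = O
  bit 3 = 1: acc = O + (14, 19) = (14, 19)
  bit 4 = 1: acc = (14, 19) + (10, 14) = (3, 4)

24P = (3, 4)


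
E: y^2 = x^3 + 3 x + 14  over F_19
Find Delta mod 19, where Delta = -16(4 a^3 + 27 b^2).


4 a^3 + 27 b^2 = 4*3^3 + 27*14^2 = 108 + 5292 = 5400
Delta = -16 * (5400) = -86400
Delta mod 19 = 12

Delta = 12 (mod 19)


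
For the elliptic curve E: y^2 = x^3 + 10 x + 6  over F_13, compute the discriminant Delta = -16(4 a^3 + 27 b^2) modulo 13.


4 a^3 + 27 b^2 = 4*10^3 + 27*6^2 = 4000 + 972 = 4972
Delta = -16 * (4972) = -79552
Delta mod 13 = 8

Delta = 8 (mod 13)


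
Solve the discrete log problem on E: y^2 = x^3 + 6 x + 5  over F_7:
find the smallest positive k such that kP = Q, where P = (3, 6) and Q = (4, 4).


Enumerate multiples of P until we hit Q = (4, 4):
  1P = (3, 6)
  2P = (2, 2)
  3P = (4, 4)
Match found at i = 3.

k = 3


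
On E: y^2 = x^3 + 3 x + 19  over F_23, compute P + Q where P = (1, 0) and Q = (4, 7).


P != Q, so use the chord formula.
s = (y2 - y1) / (x2 - x1) = (7) / (3) mod 23 = 10
x3 = s^2 - x1 - x2 mod 23 = 10^2 - 1 - 4 = 3
y3 = s (x1 - x3) - y1 mod 23 = 10 * (1 - 3) - 0 = 3

P + Q = (3, 3)


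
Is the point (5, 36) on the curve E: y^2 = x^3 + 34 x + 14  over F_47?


Check whether y^2 = x^3 + 34 x + 14 (mod 47) for (x, y) = (5, 36).
LHS: y^2 = 36^2 mod 47 = 27
RHS: x^3 + 34 x + 14 = 5^3 + 34*5 + 14 mod 47 = 27
LHS = RHS

Yes, on the curve


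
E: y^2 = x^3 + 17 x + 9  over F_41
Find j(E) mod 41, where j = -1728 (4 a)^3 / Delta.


Delta = -16(4 a^3 + 27 b^2) mod 41 = 19
-1728 * (4 a)^3 = -1728 * (4*17)^3 mod 41 = 23
j = 23 * 19^(-1) mod 41 = 12

j = 12 (mod 41)


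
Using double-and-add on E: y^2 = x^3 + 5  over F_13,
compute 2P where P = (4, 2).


k = 2 = 10_2 (binary, LSB first: 01)
Double-and-add from P = (4, 2):
  bit 0 = 0: acc unchanged = O
  bit 1 = 1: acc = O + (6, 0) = (6, 0)

2P = (6, 0)


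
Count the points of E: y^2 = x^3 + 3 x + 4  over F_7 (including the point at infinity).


For each x in F_7, count y with y^2 = x^3 + 3 x + 4 mod 7:
  x = 0: RHS = 4, y in [2, 5]  -> 2 point(s)
  x = 1: RHS = 1, y in [1, 6]  -> 2 point(s)
  x = 2: RHS = 4, y in [2, 5]  -> 2 point(s)
  x = 5: RHS = 4, y in [2, 5]  -> 2 point(s)
  x = 6: RHS = 0, y in [0]  -> 1 point(s)
Affine points: 9. Add the point at infinity: total = 10.

#E(F_7) = 10


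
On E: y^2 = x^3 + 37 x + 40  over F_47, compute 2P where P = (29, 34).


Doubling: s = (3 x1^2 + a) / (2 y1)
s = (3*29^2 + 37) / (2*34) mod 47 = 10
x3 = s^2 - 2 x1 mod 47 = 10^2 - 2*29 = 42
y3 = s (x1 - x3) - y1 mod 47 = 10 * (29 - 42) - 34 = 24

2P = (42, 24)


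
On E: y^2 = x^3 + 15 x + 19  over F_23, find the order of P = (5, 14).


Compute successive multiples of P until we hit O:
  1P = (5, 14)
  2P = (15, 13)
  3P = (6, 16)
  4P = (16, 10)
  5P = (20, 4)
  6P = (1, 14)
  7P = (17, 9)
  8P = (9, 3)
  ... (continuing to 27P)
  27P = O

ord(P) = 27


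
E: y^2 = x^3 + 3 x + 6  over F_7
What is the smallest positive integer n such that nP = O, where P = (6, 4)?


Compute successive multiples of P until we hit O:
  1P = (6, 4)
  2P = (3, 0)
  3P = (6, 3)
  4P = O

ord(P) = 4


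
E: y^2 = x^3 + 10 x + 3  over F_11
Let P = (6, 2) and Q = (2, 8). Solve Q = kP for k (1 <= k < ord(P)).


Enumerate multiples of P until we hit Q = (2, 8):
  1P = (6, 2)
  2P = (3, 4)
  3P = (0, 5)
  4P = (8, 10)
  5P = (2, 3)
  6P = (1, 5)
  7P = (7, 3)
  8P = (10, 5)
  9P = (10, 6)
  10P = (7, 8)
  11P = (1, 6)
  12P = (2, 8)
Match found at i = 12.

k = 12


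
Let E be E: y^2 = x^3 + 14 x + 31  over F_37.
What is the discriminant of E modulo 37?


4 a^3 + 27 b^2 = 4*14^3 + 27*31^2 = 10976 + 25947 = 36923
Delta = -16 * (36923) = -590768
Delta mod 37 = 11

Delta = 11 (mod 37)


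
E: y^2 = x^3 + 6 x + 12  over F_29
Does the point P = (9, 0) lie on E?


Check whether y^2 = x^3 + 6 x + 12 (mod 29) for (x, y) = (9, 0).
LHS: y^2 = 0^2 mod 29 = 0
RHS: x^3 + 6 x + 12 = 9^3 + 6*9 + 12 mod 29 = 12
LHS != RHS

No, not on the curve


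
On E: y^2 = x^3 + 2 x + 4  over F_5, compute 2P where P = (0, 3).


k = 2 = 10_2 (binary, LSB first: 01)
Double-and-add from P = (0, 3):
  bit 0 = 0: acc unchanged = O
  bit 1 = 1: acc = O + (4, 4) = (4, 4)

2P = (4, 4)


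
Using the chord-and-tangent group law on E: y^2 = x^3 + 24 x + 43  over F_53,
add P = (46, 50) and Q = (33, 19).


P != Q, so use the chord formula.
s = (y2 - y1) / (x2 - x1) = (22) / (40) mod 53 = 35
x3 = s^2 - x1 - x2 mod 53 = 35^2 - 46 - 33 = 33
y3 = s (x1 - x3) - y1 mod 53 = 35 * (46 - 33) - 50 = 34

P + Q = (33, 34)


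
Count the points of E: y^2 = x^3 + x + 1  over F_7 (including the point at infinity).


For each x in F_7, count y with y^2 = x^3 + 1 x + 1 mod 7:
  x = 0: RHS = 1, y in [1, 6]  -> 2 point(s)
  x = 2: RHS = 4, y in [2, 5]  -> 2 point(s)
Affine points: 4. Add the point at infinity: total = 5.

#E(F_7) = 5


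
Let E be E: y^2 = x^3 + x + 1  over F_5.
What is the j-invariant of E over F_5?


Delta = -16(4 a^3 + 27 b^2) mod 5 = 4
-1728 * (4 a)^3 = -1728 * (4*1)^3 mod 5 = 3
j = 3 * 4^(-1) mod 5 = 2

j = 2 (mod 5)


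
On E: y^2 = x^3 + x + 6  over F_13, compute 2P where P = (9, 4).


Doubling: s = (3 x1^2 + a) / (2 y1)
s = (3*9^2 + 1) / (2*4) mod 13 = 11
x3 = s^2 - 2 x1 mod 13 = 11^2 - 2*9 = 12
y3 = s (x1 - x3) - y1 mod 13 = 11 * (9 - 12) - 4 = 2

2P = (12, 2)


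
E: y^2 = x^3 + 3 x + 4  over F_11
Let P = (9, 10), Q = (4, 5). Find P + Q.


P != Q, so use the chord formula.
s = (y2 - y1) / (x2 - x1) = (6) / (6) mod 11 = 1
x3 = s^2 - x1 - x2 mod 11 = 1^2 - 9 - 4 = 10
y3 = s (x1 - x3) - y1 mod 11 = 1 * (9 - 10) - 10 = 0

P + Q = (10, 0)


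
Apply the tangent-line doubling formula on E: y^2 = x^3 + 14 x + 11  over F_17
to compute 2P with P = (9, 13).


Doubling: s = (3 x1^2 + a) / (2 y1)
s = (3*9^2 + 14) / (2*13) mod 17 = 4
x3 = s^2 - 2 x1 mod 17 = 4^2 - 2*9 = 15
y3 = s (x1 - x3) - y1 mod 17 = 4 * (9 - 15) - 13 = 14

2P = (15, 14)


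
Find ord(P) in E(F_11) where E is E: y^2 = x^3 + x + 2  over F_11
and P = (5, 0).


Compute successive multiples of P until we hit O:
  1P = (5, 0)
  2P = O

ord(P) = 2


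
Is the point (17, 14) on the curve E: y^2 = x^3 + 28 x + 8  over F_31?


Check whether y^2 = x^3 + 28 x + 8 (mod 31) for (x, y) = (17, 14).
LHS: y^2 = 14^2 mod 31 = 10
RHS: x^3 + 28 x + 8 = 17^3 + 28*17 + 8 mod 31 = 3
LHS != RHS

No, not on the curve


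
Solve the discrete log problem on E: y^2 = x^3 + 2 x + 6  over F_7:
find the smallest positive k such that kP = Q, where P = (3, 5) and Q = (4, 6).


Enumerate multiples of P until we hit Q = (4, 6):
  1P = (3, 5)
  2P = (5, 6)
  3P = (1, 3)
  4P = (4, 1)
  5P = (2, 5)
  6P = (2, 2)
  7P = (4, 6)
Match found at i = 7.

k = 7


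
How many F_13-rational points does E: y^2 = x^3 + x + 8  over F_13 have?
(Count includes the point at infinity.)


For each x in F_13, count y with y^2 = x^3 + 1 x + 8 mod 13:
  x = 1: RHS = 10, y in [6, 7]  -> 2 point(s)
  x = 3: RHS = 12, y in [5, 8]  -> 2 point(s)
  x = 6: RHS = 9, y in [3, 10]  -> 2 point(s)
  x = 10: RHS = 4, y in [2, 11]  -> 2 point(s)
Affine points: 8. Add the point at infinity: total = 9.

#E(F_13) = 9


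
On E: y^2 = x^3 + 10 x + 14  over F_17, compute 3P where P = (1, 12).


k = 3 = 11_2 (binary, LSB first: 11)
Double-and-add from P = (1, 12):
  bit 0 = 1: acc = O + (1, 12) = (1, 12)
  bit 1 = 1: acc = (1, 12) + (7, 6) = (10, 14)

3P = (10, 14)


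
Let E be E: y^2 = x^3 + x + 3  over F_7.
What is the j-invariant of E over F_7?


Delta = -16(4 a^3 + 27 b^2) mod 7 = 3
-1728 * (4 a)^3 = -1728 * (4*1)^3 mod 7 = 1
j = 1 * 3^(-1) mod 7 = 5

j = 5 (mod 7)


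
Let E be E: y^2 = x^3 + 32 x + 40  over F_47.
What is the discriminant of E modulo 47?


4 a^3 + 27 b^2 = 4*32^3 + 27*40^2 = 131072 + 43200 = 174272
Delta = -16 * (174272) = -2788352
Delta mod 47 = 17

Delta = 17 (mod 47)


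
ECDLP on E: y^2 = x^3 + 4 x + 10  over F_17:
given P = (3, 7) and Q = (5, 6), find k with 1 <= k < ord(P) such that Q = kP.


Enumerate multiples of P until we hit Q = (5, 6):
  1P = (3, 7)
  2P = (12, 1)
  3P = (10, 9)
  4P = (2, 3)
  5P = (11, 12)
  6P = (1, 7)
  7P = (13, 10)
  8P = (5, 6)
Match found at i = 8.

k = 8


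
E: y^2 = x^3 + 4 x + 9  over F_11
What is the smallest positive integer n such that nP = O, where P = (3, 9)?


Compute successive multiples of P until we hit O:
  1P = (3, 9)
  2P = (8, 5)
  3P = (9, 9)
  4P = (10, 2)
  5P = (10, 9)
  6P = (9, 2)
  7P = (8, 6)
  8P = (3, 2)
  ... (continuing to 9P)
  9P = O

ord(P) = 9


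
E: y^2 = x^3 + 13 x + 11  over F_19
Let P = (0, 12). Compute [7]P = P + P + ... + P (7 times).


k = 7 = 111_2 (binary, LSB first: 111)
Double-and-add from P = (0, 12):
  bit 0 = 1: acc = O + (0, 12) = (0, 12)
  bit 1 = 1: acc = (0, 12) + (6, 18) = (14, 12)
  bit 2 = 1: acc = (14, 12) + (5, 7) = (5, 12)

7P = (5, 12)


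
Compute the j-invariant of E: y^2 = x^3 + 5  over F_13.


Delta = -16(4 a^3 + 27 b^2) mod 13 = 3
-1728 * (4 a)^3 = -1728 * (4*0)^3 mod 13 = 0
j = 0 * 3^(-1) mod 13 = 0

j = 0 (mod 13)


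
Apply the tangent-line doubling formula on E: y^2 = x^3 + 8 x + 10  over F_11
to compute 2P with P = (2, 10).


Doubling: s = (3 x1^2 + a) / (2 y1)
s = (3*2^2 + 8) / (2*10) mod 11 = 1
x3 = s^2 - 2 x1 mod 11 = 1^2 - 2*2 = 8
y3 = s (x1 - x3) - y1 mod 11 = 1 * (2 - 8) - 10 = 6

2P = (8, 6)


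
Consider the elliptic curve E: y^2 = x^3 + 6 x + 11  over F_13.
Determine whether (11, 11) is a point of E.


Check whether y^2 = x^3 + 6 x + 11 (mod 13) for (x, y) = (11, 11).
LHS: y^2 = 11^2 mod 13 = 4
RHS: x^3 + 6 x + 11 = 11^3 + 6*11 + 11 mod 13 = 4
LHS = RHS

Yes, on the curve


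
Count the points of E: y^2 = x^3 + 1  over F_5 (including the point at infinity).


For each x in F_5, count y with y^2 = x^3 + 0 x + 1 mod 5:
  x = 0: RHS = 1, y in [1, 4]  -> 2 point(s)
  x = 2: RHS = 4, y in [2, 3]  -> 2 point(s)
  x = 4: RHS = 0, y in [0]  -> 1 point(s)
Affine points: 5. Add the point at infinity: total = 6.

#E(F_5) = 6


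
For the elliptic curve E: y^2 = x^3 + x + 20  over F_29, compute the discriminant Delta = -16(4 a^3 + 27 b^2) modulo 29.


4 a^3 + 27 b^2 = 4*1^3 + 27*20^2 = 4 + 10800 = 10804
Delta = -16 * (10804) = -172864
Delta mod 29 = 5

Delta = 5 (mod 29)


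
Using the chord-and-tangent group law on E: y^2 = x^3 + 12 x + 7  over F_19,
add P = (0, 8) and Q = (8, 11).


P != Q, so use the chord formula.
s = (y2 - y1) / (x2 - x1) = (3) / (8) mod 19 = 17
x3 = s^2 - x1 - x2 mod 19 = 17^2 - 0 - 8 = 15
y3 = s (x1 - x3) - y1 mod 19 = 17 * (0 - 15) - 8 = 3

P + Q = (15, 3)


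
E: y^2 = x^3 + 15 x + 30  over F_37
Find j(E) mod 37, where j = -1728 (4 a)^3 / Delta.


Delta = -16(4 a^3 + 27 b^2) mod 37 = 2
-1728 * (4 a)^3 = -1728 * (4*15)^3 mod 37 = 8
j = 8 * 2^(-1) mod 37 = 4

j = 4 (mod 37)


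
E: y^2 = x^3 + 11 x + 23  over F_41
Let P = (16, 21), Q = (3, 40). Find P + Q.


P != Q, so use the chord formula.
s = (y2 - y1) / (x2 - x1) = (19) / (28) mod 41 = 8
x3 = s^2 - x1 - x2 mod 41 = 8^2 - 16 - 3 = 4
y3 = s (x1 - x3) - y1 mod 41 = 8 * (16 - 4) - 21 = 34

P + Q = (4, 34)


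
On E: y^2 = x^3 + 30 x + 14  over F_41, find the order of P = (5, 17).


Compute successive multiples of P until we hit O:
  1P = (5, 17)
  2P = (10, 17)
  3P = (26, 24)
  4P = (1, 39)
  5P = (14, 12)
  6P = (38, 15)
  7P = (16, 11)
  8P = (2, 0)
  ... (continuing to 16P)
  16P = O

ord(P) = 16


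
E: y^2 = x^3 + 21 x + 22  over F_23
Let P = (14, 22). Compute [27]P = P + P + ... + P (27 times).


k = 27 = 11011_2 (binary, LSB first: 11011)
Double-and-add from P = (14, 22):
  bit 0 = 1: acc = O + (14, 22) = (14, 22)
  bit 1 = 1: acc = (14, 22) + (8, 14) = (13, 10)
  bit 2 = 0: acc unchanged = (13, 10)
  bit 3 = 1: acc = (13, 10) + (12, 22) = (4, 20)
  bit 4 = 1: acc = (4, 20) + (17, 18) = (14, 1)

27P = (14, 1)


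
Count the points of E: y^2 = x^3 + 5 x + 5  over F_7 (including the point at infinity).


For each x in F_7, count y with y^2 = x^3 + 5 x + 5 mod 7:
  x = 1: RHS = 4, y in [2, 5]  -> 2 point(s)
  x = 2: RHS = 2, y in [3, 4]  -> 2 point(s)
  x = 5: RHS = 1, y in [1, 6]  -> 2 point(s)
Affine points: 6. Add the point at infinity: total = 7.

#E(F_7) = 7


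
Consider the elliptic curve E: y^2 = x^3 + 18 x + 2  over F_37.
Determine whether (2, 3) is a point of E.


Check whether y^2 = x^3 + 18 x + 2 (mod 37) for (x, y) = (2, 3).
LHS: y^2 = 3^2 mod 37 = 9
RHS: x^3 + 18 x + 2 = 2^3 + 18*2 + 2 mod 37 = 9
LHS = RHS

Yes, on the curve


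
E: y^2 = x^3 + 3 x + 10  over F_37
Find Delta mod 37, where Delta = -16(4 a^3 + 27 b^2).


4 a^3 + 27 b^2 = 4*3^3 + 27*10^2 = 108 + 2700 = 2808
Delta = -16 * (2808) = -44928
Delta mod 37 = 27

Delta = 27 (mod 37)


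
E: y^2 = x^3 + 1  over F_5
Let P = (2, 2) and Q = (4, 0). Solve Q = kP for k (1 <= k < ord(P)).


Enumerate multiples of P until we hit Q = (4, 0):
  1P = (2, 2)
  2P = (0, 4)
  3P = (4, 0)
Match found at i = 3.

k = 3


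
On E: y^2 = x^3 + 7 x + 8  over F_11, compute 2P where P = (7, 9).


Doubling: s = (3 x1^2 + a) / (2 y1)
s = (3*7^2 + 7) / (2*9) mod 11 = 0
x3 = s^2 - 2 x1 mod 11 = 0^2 - 2*7 = 8
y3 = s (x1 - x3) - y1 mod 11 = 0 * (7 - 8) - 9 = 2

2P = (8, 2)


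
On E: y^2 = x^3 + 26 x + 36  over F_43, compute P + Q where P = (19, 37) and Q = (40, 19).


P != Q, so use the chord formula.
s = (y2 - y1) / (x2 - x1) = (25) / (21) mod 43 = 36
x3 = s^2 - x1 - x2 mod 43 = 36^2 - 19 - 40 = 33
y3 = s (x1 - x3) - y1 mod 43 = 36 * (19 - 33) - 37 = 18

P + Q = (33, 18)


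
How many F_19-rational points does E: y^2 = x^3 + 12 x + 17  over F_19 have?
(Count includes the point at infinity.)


For each x in F_19, count y with y^2 = x^3 + 12 x + 17 mod 19:
  x = 0: RHS = 17, y in [6, 13]  -> 2 point(s)
  x = 1: RHS = 11, y in [7, 12]  -> 2 point(s)
  x = 2: RHS = 11, y in [7, 12]  -> 2 point(s)
  x = 3: RHS = 4, y in [2, 17]  -> 2 point(s)
  x = 6: RHS = 1, y in [1, 18]  -> 2 point(s)
  x = 7: RHS = 7, y in [8, 11]  -> 2 point(s)
  x = 8: RHS = 17, y in [6, 13]  -> 2 point(s)
  x = 10: RHS = 16, y in [4, 15]  -> 2 point(s)
  x = 11: RHS = 17, y in [6, 13]  -> 2 point(s)
  x = 15: RHS = 0, y in [0]  -> 1 point(s)
  x = 16: RHS = 11, y in [7, 12]  -> 2 point(s)
  x = 17: RHS = 4, y in [2, 17]  -> 2 point(s)
  x = 18: RHS = 4, y in [2, 17]  -> 2 point(s)
Affine points: 25. Add the point at infinity: total = 26.

#E(F_19) = 26


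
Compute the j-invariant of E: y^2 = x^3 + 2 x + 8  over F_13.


Delta = -16(4 a^3 + 27 b^2) mod 13 = 11
-1728 * (4 a)^3 = -1728 * (4*2)^3 mod 13 = 5
j = 5 * 11^(-1) mod 13 = 4

j = 4 (mod 13)


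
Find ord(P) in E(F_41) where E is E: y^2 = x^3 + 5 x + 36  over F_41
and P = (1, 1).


Compute successive multiples of P until we hit O:
  1P = (1, 1)
  2P = (14, 29)
  3P = (27, 25)
  4P = (9, 20)
  5P = (36, 3)
  6P = (36, 38)
  7P = (9, 21)
  8P = (27, 16)
  ... (continuing to 11P)
  11P = O

ord(P) = 11


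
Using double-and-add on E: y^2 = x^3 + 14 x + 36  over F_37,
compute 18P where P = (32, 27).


k = 18 = 10010_2 (binary, LSB first: 01001)
Double-and-add from P = (32, 27):
  bit 0 = 0: acc unchanged = O
  bit 1 = 1: acc = O + (36, 13) = (36, 13)
  bit 2 = 0: acc unchanged = (36, 13)
  bit 3 = 0: acc unchanged = (36, 13)
  bit 4 = 1: acc = (36, 13) + (5, 34) = (36, 24)

18P = (36, 24)


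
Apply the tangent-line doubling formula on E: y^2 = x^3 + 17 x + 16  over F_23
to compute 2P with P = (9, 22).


Doubling: s = (3 x1^2 + a) / (2 y1)
s = (3*9^2 + 17) / (2*22) mod 23 = 8
x3 = s^2 - 2 x1 mod 23 = 8^2 - 2*9 = 0
y3 = s (x1 - x3) - y1 mod 23 = 8 * (9 - 0) - 22 = 4

2P = (0, 4)


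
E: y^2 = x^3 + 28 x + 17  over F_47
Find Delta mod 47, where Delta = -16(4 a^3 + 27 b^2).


4 a^3 + 27 b^2 = 4*28^3 + 27*17^2 = 87808 + 7803 = 95611
Delta = -16 * (95611) = -1529776
Delta mod 47 = 27

Delta = 27 (mod 47)


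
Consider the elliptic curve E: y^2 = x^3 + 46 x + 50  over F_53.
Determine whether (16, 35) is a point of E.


Check whether y^2 = x^3 + 46 x + 50 (mod 53) for (x, y) = (16, 35).
LHS: y^2 = 35^2 mod 53 = 6
RHS: x^3 + 46 x + 50 = 16^3 + 46*16 + 50 mod 53 = 6
LHS = RHS

Yes, on the curve


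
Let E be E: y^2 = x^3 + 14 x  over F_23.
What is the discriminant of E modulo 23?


4 a^3 + 27 b^2 = 4*14^3 + 27*0^2 = 10976 + 0 = 10976
Delta = -16 * (10976) = -175616
Delta mod 23 = 12

Delta = 12 (mod 23)


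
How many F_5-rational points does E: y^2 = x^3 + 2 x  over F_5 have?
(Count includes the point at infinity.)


For each x in F_5, count y with y^2 = x^3 + 2 x + 0 mod 5:
  x = 0: RHS = 0, y in [0]  -> 1 point(s)
Affine points: 1. Add the point at infinity: total = 2.

#E(F_5) = 2


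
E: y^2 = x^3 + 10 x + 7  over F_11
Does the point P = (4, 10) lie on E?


Check whether y^2 = x^3 + 10 x + 7 (mod 11) for (x, y) = (4, 10).
LHS: y^2 = 10^2 mod 11 = 1
RHS: x^3 + 10 x + 7 = 4^3 + 10*4 + 7 mod 11 = 1
LHS = RHS

Yes, on the curve


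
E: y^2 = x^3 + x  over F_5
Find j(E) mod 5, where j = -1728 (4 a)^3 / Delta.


Delta = -16(4 a^3 + 27 b^2) mod 5 = 1
-1728 * (4 a)^3 = -1728 * (4*1)^3 mod 5 = 3
j = 3 * 1^(-1) mod 5 = 3

j = 3 (mod 5)


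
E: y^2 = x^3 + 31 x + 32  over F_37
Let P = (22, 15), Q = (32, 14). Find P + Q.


P != Q, so use the chord formula.
s = (y2 - y1) / (x2 - x1) = (36) / (10) mod 37 = 11
x3 = s^2 - x1 - x2 mod 37 = 11^2 - 22 - 32 = 30
y3 = s (x1 - x3) - y1 mod 37 = 11 * (22 - 30) - 15 = 8

P + Q = (30, 8)


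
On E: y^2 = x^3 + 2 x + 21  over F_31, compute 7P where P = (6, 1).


k = 7 = 111_2 (binary, LSB first: 111)
Double-and-add from P = (6, 1):
  bit 0 = 1: acc = O + (6, 1) = (6, 1)
  bit 1 = 1: acc = (6, 1) + (6, 30) = O
  bit 2 = 1: acc = O + (6, 1) = (6, 1)

7P = (6, 1)


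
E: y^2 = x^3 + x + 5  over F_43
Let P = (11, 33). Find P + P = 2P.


Doubling: s = (3 x1^2 + a) / (2 y1)
s = (3*11^2 + 1) / (2*33) mod 43 = 42
x3 = s^2 - 2 x1 mod 43 = 42^2 - 2*11 = 22
y3 = s (x1 - x3) - y1 mod 43 = 42 * (11 - 22) - 33 = 21

2P = (22, 21)


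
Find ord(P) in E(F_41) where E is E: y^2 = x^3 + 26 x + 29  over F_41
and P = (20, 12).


Compute successive multiples of P until we hit O:
  1P = (20, 12)
  2P = (9, 34)
  3P = (16, 21)
  4P = (28, 6)
  5P = (32, 38)
  6P = (29, 30)
  7P = (37, 36)
  8P = (26, 35)
  ... (continuing to 47P)
  47P = O

ord(P) = 47


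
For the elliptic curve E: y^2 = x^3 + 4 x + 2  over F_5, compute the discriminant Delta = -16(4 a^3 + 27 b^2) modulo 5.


4 a^3 + 27 b^2 = 4*4^3 + 27*2^2 = 256 + 108 = 364
Delta = -16 * (364) = -5824
Delta mod 5 = 1

Delta = 1 (mod 5)


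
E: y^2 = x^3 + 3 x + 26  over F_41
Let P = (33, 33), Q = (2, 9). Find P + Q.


P != Q, so use the chord formula.
s = (y2 - y1) / (x2 - x1) = (17) / (10) mod 41 = 14
x3 = s^2 - x1 - x2 mod 41 = 14^2 - 33 - 2 = 38
y3 = s (x1 - x3) - y1 mod 41 = 14 * (33 - 38) - 33 = 20

P + Q = (38, 20)


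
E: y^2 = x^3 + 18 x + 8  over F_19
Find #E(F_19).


For each x in F_19, count y with y^2 = x^3 + 18 x + 8 mod 19:
  x = 4: RHS = 11, y in [7, 12]  -> 2 point(s)
  x = 6: RHS = 9, y in [3, 16]  -> 2 point(s)
  x = 9: RHS = 6, y in [5, 14]  -> 2 point(s)
  x = 11: RHS = 17, y in [6, 13]  -> 2 point(s)
  x = 13: RHS = 7, y in [8, 11]  -> 2 point(s)
  x = 15: RHS = 5, y in [9, 10]  -> 2 point(s)
Affine points: 12. Add the point at infinity: total = 13.

#E(F_19) = 13


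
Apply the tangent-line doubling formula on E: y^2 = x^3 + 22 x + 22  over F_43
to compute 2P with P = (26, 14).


Doubling: s = (3 x1^2 + a) / (2 y1)
s = (3*26^2 + 22) / (2*14) mod 43 = 21
x3 = s^2 - 2 x1 mod 43 = 21^2 - 2*26 = 2
y3 = s (x1 - x3) - y1 mod 43 = 21 * (26 - 2) - 14 = 17

2P = (2, 17)


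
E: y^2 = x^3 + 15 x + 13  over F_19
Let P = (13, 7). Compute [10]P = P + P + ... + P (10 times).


k = 10 = 1010_2 (binary, LSB first: 0101)
Double-and-add from P = (13, 7):
  bit 0 = 0: acc unchanged = O
  bit 1 = 1: acc = O + (16, 6) = (16, 6)
  bit 2 = 0: acc unchanged = (16, 6)
  bit 3 = 1: acc = (16, 6) + (18, 4) = (5, 2)

10P = (5, 2)


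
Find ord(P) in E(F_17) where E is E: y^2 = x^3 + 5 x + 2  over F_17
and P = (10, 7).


Compute successive multiples of P until we hit O:
  1P = (10, 7)
  2P = (16, 8)
  3P = (0, 6)
  4P = (15, 1)
  5P = (5, 4)
  6P = (1, 12)
  7P = (4, 1)
  8P = (4, 16)
  ... (continuing to 15P)
  15P = O

ord(P) = 15


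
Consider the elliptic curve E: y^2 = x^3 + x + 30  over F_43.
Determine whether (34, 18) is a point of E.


Check whether y^2 = x^3 + 1 x + 30 (mod 43) for (x, y) = (34, 18).
LHS: y^2 = 18^2 mod 43 = 23
RHS: x^3 + 1 x + 30 = 34^3 + 1*34 + 30 mod 43 = 23
LHS = RHS

Yes, on the curve


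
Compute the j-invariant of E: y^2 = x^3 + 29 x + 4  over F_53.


Delta = -16(4 a^3 + 27 b^2) mod 53 = 38
-1728 * (4 a)^3 = -1728 * (4*29)^3 mod 53 = 12
j = 12 * 38^(-1) mod 53 = 31

j = 31 (mod 53)


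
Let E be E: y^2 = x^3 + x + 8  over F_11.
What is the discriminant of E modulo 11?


4 a^3 + 27 b^2 = 4*1^3 + 27*8^2 = 4 + 1728 = 1732
Delta = -16 * (1732) = -27712
Delta mod 11 = 8

Delta = 8 (mod 11)


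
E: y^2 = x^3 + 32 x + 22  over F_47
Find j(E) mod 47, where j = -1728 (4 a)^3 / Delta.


Delta = -16(4 a^3 + 27 b^2) mod 47 = 3
-1728 * (4 a)^3 = -1728 * (4*32)^3 mod 47 = 38
j = 38 * 3^(-1) mod 47 = 44

j = 44 (mod 47)


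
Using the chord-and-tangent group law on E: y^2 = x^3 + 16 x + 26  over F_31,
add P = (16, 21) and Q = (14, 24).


P != Q, so use the chord formula.
s = (y2 - y1) / (x2 - x1) = (3) / (29) mod 31 = 14
x3 = s^2 - x1 - x2 mod 31 = 14^2 - 16 - 14 = 11
y3 = s (x1 - x3) - y1 mod 31 = 14 * (16 - 11) - 21 = 18

P + Q = (11, 18)


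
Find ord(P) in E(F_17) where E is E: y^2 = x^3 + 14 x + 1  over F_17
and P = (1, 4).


Compute successive multiples of P until we hit O:
  1P = (1, 4)
  2P = (15, 13)
  3P = (10, 6)
  4P = (5, 14)
  5P = (13, 0)
  6P = (5, 3)
  7P = (10, 11)
  8P = (15, 4)
  ... (continuing to 10P)
  10P = O

ord(P) = 10


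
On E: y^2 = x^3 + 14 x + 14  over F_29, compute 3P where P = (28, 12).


k = 3 = 11_2 (binary, LSB first: 11)
Double-and-add from P = (28, 12):
  bit 0 = 1: acc = O + (28, 12) = (28, 12)
  bit 1 = 1: acc = (28, 12) + (24, 15) = (12, 5)

3P = (12, 5)


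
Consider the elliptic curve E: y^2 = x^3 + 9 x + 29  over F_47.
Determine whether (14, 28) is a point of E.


Check whether y^2 = x^3 + 9 x + 29 (mod 47) for (x, y) = (14, 28).
LHS: y^2 = 28^2 mod 47 = 32
RHS: x^3 + 9 x + 29 = 14^3 + 9*14 + 29 mod 47 = 32
LHS = RHS

Yes, on the curve


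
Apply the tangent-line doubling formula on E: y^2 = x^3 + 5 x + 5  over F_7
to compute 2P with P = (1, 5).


Doubling: s = (3 x1^2 + a) / (2 y1)
s = (3*1^2 + 5) / (2*5) mod 7 = 5
x3 = s^2 - 2 x1 mod 7 = 5^2 - 2*1 = 2
y3 = s (x1 - x3) - y1 mod 7 = 5 * (1 - 2) - 5 = 4

2P = (2, 4)


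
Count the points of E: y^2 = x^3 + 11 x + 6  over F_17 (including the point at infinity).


For each x in F_17, count y with y^2 = x^3 + 11 x + 6 mod 17:
  x = 1: RHS = 1, y in [1, 16]  -> 2 point(s)
  x = 2: RHS = 2, y in [6, 11]  -> 2 point(s)
  x = 3: RHS = 15, y in [7, 10]  -> 2 point(s)
  x = 5: RHS = 16, y in [4, 13]  -> 2 point(s)
  x = 6: RHS = 16, y in [4, 13]  -> 2 point(s)
  x = 7: RHS = 1, y in [1, 16]  -> 2 point(s)
  x = 9: RHS = 1, y in [1, 16]  -> 2 point(s)
  x = 11: RHS = 13, y in [8, 9]  -> 2 point(s)
  x = 12: RHS = 13, y in [8, 9]  -> 2 point(s)
  x = 13: RHS = 0, y in [0]  -> 1 point(s)
Affine points: 19. Add the point at infinity: total = 20.

#E(F_17) = 20


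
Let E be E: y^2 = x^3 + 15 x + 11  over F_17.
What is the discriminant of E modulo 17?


4 a^3 + 27 b^2 = 4*15^3 + 27*11^2 = 13500 + 3267 = 16767
Delta = -16 * (16767) = -268272
Delta mod 17 = 5

Delta = 5 (mod 17)


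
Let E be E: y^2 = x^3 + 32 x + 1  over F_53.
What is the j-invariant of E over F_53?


Delta = -16(4 a^3 + 27 b^2) mod 53 = 50
-1728 * (4 a)^3 = -1728 * (4*32)^3 mod 53 = 1
j = 1 * 50^(-1) mod 53 = 35

j = 35 (mod 53)


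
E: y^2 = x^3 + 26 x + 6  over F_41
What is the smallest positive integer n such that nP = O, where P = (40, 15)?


Compute successive multiples of P until we hit O:
  1P = (40, 15)
  2P = (12, 23)
  3P = (10, 35)
  4P = (37, 24)
  5P = (14, 30)
  6P = (29, 37)
  7P = (17, 21)
  8P = (16, 34)
  ... (continuing to 43P)
  43P = O

ord(P) = 43


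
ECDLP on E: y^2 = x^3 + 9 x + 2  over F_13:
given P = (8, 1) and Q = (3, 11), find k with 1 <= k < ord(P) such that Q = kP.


Enumerate multiples of P until we hit Q = (3, 11):
  1P = (8, 1)
  2P = (6, 5)
  3P = (3, 2)
  4P = (1, 8)
  5P = (5, 9)
  6P = (10, 0)
  7P = (5, 4)
  8P = (1, 5)
  9P = (3, 11)
Match found at i = 9.

k = 9


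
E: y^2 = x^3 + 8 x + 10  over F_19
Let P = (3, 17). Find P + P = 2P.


Doubling: s = (3 x1^2 + a) / (2 y1)
s = (3*3^2 + 8) / (2*17) mod 19 = 15
x3 = s^2 - 2 x1 mod 19 = 15^2 - 2*3 = 10
y3 = s (x1 - x3) - y1 mod 19 = 15 * (3 - 10) - 17 = 11

2P = (10, 11)


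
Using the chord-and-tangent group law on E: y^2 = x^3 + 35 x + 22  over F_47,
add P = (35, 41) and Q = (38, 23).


P != Q, so use the chord formula.
s = (y2 - y1) / (x2 - x1) = (29) / (3) mod 47 = 41
x3 = s^2 - x1 - x2 mod 47 = 41^2 - 35 - 38 = 10
y3 = s (x1 - x3) - y1 mod 47 = 41 * (35 - 10) - 41 = 44

P + Q = (10, 44)


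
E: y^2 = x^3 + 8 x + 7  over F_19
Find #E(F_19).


For each x in F_19, count y with y^2 = x^3 + 8 x + 7 mod 19:
  x = 0: RHS = 7, y in [8, 11]  -> 2 point(s)
  x = 1: RHS = 16, y in [4, 15]  -> 2 point(s)
  x = 3: RHS = 1, y in [1, 18]  -> 2 point(s)
  x = 5: RHS = 1, y in [1, 18]  -> 2 point(s)
  x = 6: RHS = 5, y in [9, 10]  -> 2 point(s)
  x = 7: RHS = 7, y in [8, 11]  -> 2 point(s)
  x = 10: RHS = 4, y in [2, 17]  -> 2 point(s)
  x = 11: RHS = 1, y in [1, 18]  -> 2 point(s)
  x = 12: RHS = 7, y in [8, 11]  -> 2 point(s)
  x = 13: RHS = 9, y in [3, 16]  -> 2 point(s)
  x = 15: RHS = 6, y in [5, 14]  -> 2 point(s)
  x = 18: RHS = 17, y in [6, 13]  -> 2 point(s)
Affine points: 24. Add the point at infinity: total = 25.

#E(F_19) = 25


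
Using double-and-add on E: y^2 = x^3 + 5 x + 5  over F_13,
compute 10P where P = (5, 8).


k = 10 = 1010_2 (binary, LSB first: 0101)
Double-and-add from P = (5, 8):
  bit 0 = 0: acc unchanged = O
  bit 1 = 1: acc = O + (2, 7) = (2, 7)
  bit 2 = 0: acc unchanged = (2, 7)
  bit 3 = 1: acc = (2, 7) + (12, 8) = (2, 6)

10P = (2, 6)


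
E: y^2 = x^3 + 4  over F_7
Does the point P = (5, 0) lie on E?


Check whether y^2 = x^3 + 0 x + 4 (mod 7) for (x, y) = (5, 0).
LHS: y^2 = 0^2 mod 7 = 0
RHS: x^3 + 0 x + 4 = 5^3 + 0*5 + 4 mod 7 = 3
LHS != RHS

No, not on the curve


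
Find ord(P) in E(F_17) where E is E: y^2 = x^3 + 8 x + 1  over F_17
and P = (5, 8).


Compute successive multiples of P until we hit O:
  1P = (5, 8)
  2P = (11, 14)
  3P = (2, 12)
  4P = (8, 13)
  5P = (3, 1)
  6P = (0, 1)
  7P = (16, 14)
  8P = (14, 1)
  ... (continuing to 19P)
  19P = O

ord(P) = 19


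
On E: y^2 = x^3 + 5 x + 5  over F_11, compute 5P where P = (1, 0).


k = 5 = 101_2 (binary, LSB first: 101)
Double-and-add from P = (1, 0):
  bit 0 = 1: acc = O + (1, 0) = (1, 0)
  bit 1 = 0: acc unchanged = (1, 0)
  bit 2 = 1: acc = (1, 0) + O = (1, 0)

5P = (1, 0)


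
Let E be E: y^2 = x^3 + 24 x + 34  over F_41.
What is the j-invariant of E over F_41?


Delta = -16(4 a^3 + 27 b^2) mod 41 = 32
-1728 * (4 a)^3 = -1728 * (4*24)^3 mod 41 = 18
j = 18 * 32^(-1) mod 41 = 39

j = 39 (mod 41)


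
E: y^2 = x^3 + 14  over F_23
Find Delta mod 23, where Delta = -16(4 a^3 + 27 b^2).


4 a^3 + 27 b^2 = 4*0^3 + 27*14^2 = 0 + 5292 = 5292
Delta = -16 * (5292) = -84672
Delta mod 23 = 14

Delta = 14 (mod 23)


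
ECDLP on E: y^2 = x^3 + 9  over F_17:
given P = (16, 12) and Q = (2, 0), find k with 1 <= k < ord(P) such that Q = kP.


Enumerate multiples of P until we hit Q = (2, 0):
  1P = (16, 12)
  2P = (6, 2)
  3P = (13, 8)
  4P = (3, 11)
  5P = (14, 13)
  6P = (0, 14)
  7P = (5, 10)
  8P = (15, 16)
  9P = (2, 0)
Match found at i = 9.

k = 9


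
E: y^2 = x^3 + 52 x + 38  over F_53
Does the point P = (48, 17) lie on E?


Check whether y^2 = x^3 + 52 x + 38 (mod 53) for (x, y) = (48, 17).
LHS: y^2 = 17^2 mod 53 = 24
RHS: x^3 + 52 x + 38 = 48^3 + 52*48 + 38 mod 53 = 24
LHS = RHS

Yes, on the curve


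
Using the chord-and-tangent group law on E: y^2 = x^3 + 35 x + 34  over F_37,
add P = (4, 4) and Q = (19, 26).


P != Q, so use the chord formula.
s = (y2 - y1) / (x2 - x1) = (22) / (15) mod 37 = 36
x3 = s^2 - x1 - x2 mod 37 = 36^2 - 4 - 19 = 15
y3 = s (x1 - x3) - y1 mod 37 = 36 * (4 - 15) - 4 = 7

P + Q = (15, 7)


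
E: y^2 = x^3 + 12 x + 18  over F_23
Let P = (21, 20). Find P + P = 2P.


Doubling: s = (3 x1^2 + a) / (2 y1)
s = (3*21^2 + 12) / (2*20) mod 23 = 19
x3 = s^2 - 2 x1 mod 23 = 19^2 - 2*21 = 20
y3 = s (x1 - x3) - y1 mod 23 = 19 * (21 - 20) - 20 = 22

2P = (20, 22)


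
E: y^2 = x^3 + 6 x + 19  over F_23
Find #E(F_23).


For each x in F_23, count y with y^2 = x^3 + 6 x + 19 mod 23:
  x = 1: RHS = 3, y in [7, 16]  -> 2 point(s)
  x = 2: RHS = 16, y in [4, 19]  -> 2 point(s)
  x = 3: RHS = 18, y in [8, 15]  -> 2 point(s)
  x = 5: RHS = 13, y in [6, 17]  -> 2 point(s)
  x = 6: RHS = 18, y in [8, 15]  -> 2 point(s)
  x = 7: RHS = 13, y in [6, 17]  -> 2 point(s)
  x = 8: RHS = 4, y in [2, 21]  -> 2 point(s)
  x = 11: RHS = 13, y in [6, 17]  -> 2 point(s)
  x = 12: RHS = 2, y in [5, 18]  -> 2 point(s)
  x = 14: RHS = 18, y in [8, 15]  -> 2 point(s)
  x = 16: RHS = 2, y in [5, 18]  -> 2 point(s)
  x = 18: RHS = 2, y in [5, 18]  -> 2 point(s)
  x = 19: RHS = 0, y in [0]  -> 1 point(s)
  x = 22: RHS = 12, y in [9, 14]  -> 2 point(s)
Affine points: 27. Add the point at infinity: total = 28.

#E(F_23) = 28


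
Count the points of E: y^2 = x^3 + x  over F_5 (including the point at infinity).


For each x in F_5, count y with y^2 = x^3 + 1 x + 0 mod 5:
  x = 0: RHS = 0, y in [0]  -> 1 point(s)
  x = 2: RHS = 0, y in [0]  -> 1 point(s)
  x = 3: RHS = 0, y in [0]  -> 1 point(s)
Affine points: 3. Add the point at infinity: total = 4.

#E(F_5) = 4


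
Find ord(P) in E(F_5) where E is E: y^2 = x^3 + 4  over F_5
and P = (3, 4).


Compute successive multiples of P until we hit O:
  1P = (3, 4)
  2P = (0, 3)
  3P = (1, 0)
  4P = (0, 2)
  5P = (3, 1)
  6P = O

ord(P) = 6


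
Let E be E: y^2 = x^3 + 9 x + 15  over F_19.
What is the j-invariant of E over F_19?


Delta = -16(4 a^3 + 27 b^2) mod 19 = 12
-1728 * (4 a)^3 = -1728 * (4*9)^3 mod 19 = 11
j = 11 * 12^(-1) mod 19 = 12

j = 12 (mod 19)


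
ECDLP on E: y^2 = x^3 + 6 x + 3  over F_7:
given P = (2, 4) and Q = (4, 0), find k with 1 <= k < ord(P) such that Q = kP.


Enumerate multiples of P until we hit Q = (4, 0):
  1P = (2, 4)
  2P = (5, 5)
  3P = (4, 0)
Match found at i = 3.

k = 3


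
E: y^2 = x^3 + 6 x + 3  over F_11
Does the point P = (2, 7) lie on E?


Check whether y^2 = x^3 + 6 x + 3 (mod 11) for (x, y) = (2, 7).
LHS: y^2 = 7^2 mod 11 = 5
RHS: x^3 + 6 x + 3 = 2^3 + 6*2 + 3 mod 11 = 1
LHS != RHS

No, not on the curve


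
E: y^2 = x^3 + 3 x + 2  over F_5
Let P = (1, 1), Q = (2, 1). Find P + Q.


P != Q, so use the chord formula.
s = (y2 - y1) / (x2 - x1) = (0) / (1) mod 5 = 0
x3 = s^2 - x1 - x2 mod 5 = 0^2 - 1 - 2 = 2
y3 = s (x1 - x3) - y1 mod 5 = 0 * (1 - 2) - 1 = 4

P + Q = (2, 4)


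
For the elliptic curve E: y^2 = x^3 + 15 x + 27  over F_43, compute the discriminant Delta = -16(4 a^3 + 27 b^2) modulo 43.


4 a^3 + 27 b^2 = 4*15^3 + 27*27^2 = 13500 + 19683 = 33183
Delta = -16 * (33183) = -530928
Delta mod 43 = 36

Delta = 36 (mod 43)


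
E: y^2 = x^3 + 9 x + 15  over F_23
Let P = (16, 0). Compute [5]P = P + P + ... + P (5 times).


k = 5 = 101_2 (binary, LSB first: 101)
Double-and-add from P = (16, 0):
  bit 0 = 1: acc = O + (16, 0) = (16, 0)
  bit 1 = 0: acc unchanged = (16, 0)
  bit 2 = 1: acc = (16, 0) + O = (16, 0)

5P = (16, 0)


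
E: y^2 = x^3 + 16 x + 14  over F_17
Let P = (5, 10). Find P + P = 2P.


Doubling: s = (3 x1^2 + a) / (2 y1)
s = (3*5^2 + 16) / (2*10) mod 17 = 2
x3 = s^2 - 2 x1 mod 17 = 2^2 - 2*5 = 11
y3 = s (x1 - x3) - y1 mod 17 = 2 * (5 - 11) - 10 = 12

2P = (11, 12)


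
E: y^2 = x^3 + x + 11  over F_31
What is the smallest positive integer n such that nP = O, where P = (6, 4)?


Compute successive multiples of P until we hit O:
  1P = (6, 4)
  2P = (23, 24)
  3P = (11, 12)
  4P = (24, 23)
  5P = (29, 1)
  6P = (16, 0)
  7P = (29, 30)
  8P = (24, 8)
  ... (continuing to 12P)
  12P = O

ord(P) = 12


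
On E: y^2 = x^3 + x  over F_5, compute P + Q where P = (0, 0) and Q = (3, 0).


P != Q, so use the chord formula.
s = (y2 - y1) / (x2 - x1) = (0) / (3) mod 5 = 0
x3 = s^2 - x1 - x2 mod 5 = 0^2 - 0 - 3 = 2
y3 = s (x1 - x3) - y1 mod 5 = 0 * (0 - 2) - 0 = 0

P + Q = (2, 0)


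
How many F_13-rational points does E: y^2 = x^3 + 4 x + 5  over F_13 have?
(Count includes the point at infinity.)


For each x in F_13, count y with y^2 = x^3 + 4 x + 5 mod 13:
  x = 1: RHS = 10, y in [6, 7]  -> 2 point(s)
  x = 7: RHS = 12, y in [5, 8]  -> 2 point(s)
  x = 8: RHS = 3, y in [4, 9]  -> 2 point(s)
  x = 9: RHS = 3, y in [4, 9]  -> 2 point(s)
  x = 12: RHS = 0, y in [0]  -> 1 point(s)
Affine points: 9. Add the point at infinity: total = 10.

#E(F_13) = 10


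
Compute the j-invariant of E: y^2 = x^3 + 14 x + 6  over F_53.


Delta = -16(4 a^3 + 27 b^2) mod 53 = 3
-1728 * (4 a)^3 = -1728 * (4*14)^3 mod 53 = 37
j = 37 * 3^(-1) mod 53 = 30

j = 30 (mod 53)


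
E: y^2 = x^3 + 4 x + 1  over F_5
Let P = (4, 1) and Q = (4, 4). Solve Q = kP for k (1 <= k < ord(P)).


Enumerate multiples of P until we hit Q = (4, 4):
  1P = (4, 1)
  2P = (3, 0)
  3P = (4, 4)
Match found at i = 3.

k = 3


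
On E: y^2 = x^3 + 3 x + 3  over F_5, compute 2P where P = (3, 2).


k = 2 = 10_2 (binary, LSB first: 01)
Double-and-add from P = (3, 2):
  bit 0 = 0: acc unchanged = O
  bit 1 = 1: acc = O + (4, 3) = (4, 3)

2P = (4, 3)


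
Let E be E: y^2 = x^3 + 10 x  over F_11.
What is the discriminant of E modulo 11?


4 a^3 + 27 b^2 = 4*10^3 + 27*0^2 = 4000 + 0 = 4000
Delta = -16 * (4000) = -64000
Delta mod 11 = 9

Delta = 9 (mod 11)


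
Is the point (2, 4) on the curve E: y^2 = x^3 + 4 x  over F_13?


Check whether y^2 = x^3 + 4 x + 0 (mod 13) for (x, y) = (2, 4).
LHS: y^2 = 4^2 mod 13 = 3
RHS: x^3 + 4 x + 0 = 2^3 + 4*2 + 0 mod 13 = 3
LHS = RHS

Yes, on the curve


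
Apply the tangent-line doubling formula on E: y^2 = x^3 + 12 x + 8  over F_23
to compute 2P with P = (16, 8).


Doubling: s = (3 x1^2 + a) / (2 y1)
s = (3*16^2 + 12) / (2*8) mod 23 = 20
x3 = s^2 - 2 x1 mod 23 = 20^2 - 2*16 = 0
y3 = s (x1 - x3) - y1 mod 23 = 20 * (16 - 0) - 8 = 13

2P = (0, 13)


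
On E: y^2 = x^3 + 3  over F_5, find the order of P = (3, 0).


Compute successive multiples of P until we hit O:
  1P = (3, 0)
  2P = O

ord(P) = 2


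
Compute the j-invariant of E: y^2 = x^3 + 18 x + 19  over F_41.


Delta = -16(4 a^3 + 27 b^2) mod 41 = 28
-1728 * (4 a)^3 = -1728 * (4*18)^3 mod 41 = 14
j = 14 * 28^(-1) mod 41 = 21

j = 21 (mod 41)


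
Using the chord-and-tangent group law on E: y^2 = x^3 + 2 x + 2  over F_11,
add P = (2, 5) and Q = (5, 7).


P != Q, so use the chord formula.
s = (y2 - y1) / (x2 - x1) = (2) / (3) mod 11 = 8
x3 = s^2 - x1 - x2 mod 11 = 8^2 - 2 - 5 = 2
y3 = s (x1 - x3) - y1 mod 11 = 8 * (2 - 2) - 5 = 6

P + Q = (2, 6)


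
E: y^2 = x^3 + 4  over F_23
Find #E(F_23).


For each x in F_23, count y with y^2 = x^3 + 0 x + 4 mod 23:
  x = 0: RHS = 4, y in [2, 21]  -> 2 point(s)
  x = 2: RHS = 12, y in [9, 14]  -> 2 point(s)
  x = 3: RHS = 8, y in [10, 13]  -> 2 point(s)
  x = 6: RHS = 13, y in [6, 17]  -> 2 point(s)
  x = 7: RHS = 2, y in [5, 18]  -> 2 point(s)
  x = 11: RHS = 1, y in [1, 22]  -> 2 point(s)
  x = 13: RHS = 16, y in [4, 19]  -> 2 point(s)
  x = 16: RHS = 6, y in [11, 12]  -> 2 point(s)
  x = 17: RHS = 18, y in [8, 15]  -> 2 point(s)
  x = 19: RHS = 9, y in [3, 20]  -> 2 point(s)
  x = 20: RHS = 0, y in [0]  -> 1 point(s)
  x = 22: RHS = 3, y in [7, 16]  -> 2 point(s)
Affine points: 23. Add the point at infinity: total = 24.

#E(F_23) = 24


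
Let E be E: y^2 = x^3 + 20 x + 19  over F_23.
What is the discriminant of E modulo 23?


4 a^3 + 27 b^2 = 4*20^3 + 27*19^2 = 32000 + 9747 = 41747
Delta = -16 * (41747) = -667952
Delta mod 23 = 14

Delta = 14 (mod 23)


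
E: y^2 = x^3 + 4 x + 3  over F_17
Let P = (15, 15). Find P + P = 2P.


Doubling: s = (3 x1^2 + a) / (2 y1)
s = (3*15^2 + 4) / (2*15) mod 17 = 13
x3 = s^2 - 2 x1 mod 17 = 13^2 - 2*15 = 3
y3 = s (x1 - x3) - y1 mod 17 = 13 * (15 - 3) - 15 = 5

2P = (3, 5)


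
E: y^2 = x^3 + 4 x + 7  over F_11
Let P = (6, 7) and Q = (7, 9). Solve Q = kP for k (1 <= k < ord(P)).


Enumerate multiples of P until we hit Q = (7, 9):
  1P = (6, 7)
  2P = (8, 10)
  3P = (2, 10)
  4P = (7, 2)
  5P = (1, 1)
  6P = (5, 3)
  7P = (5, 8)
  8P = (1, 10)
  9P = (7, 9)
Match found at i = 9.

k = 9


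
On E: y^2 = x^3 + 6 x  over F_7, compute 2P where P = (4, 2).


k = 2 = 10_2 (binary, LSB first: 01)
Double-and-add from P = (4, 2):
  bit 0 = 0: acc unchanged = O
  bit 1 = 1: acc = O + (1, 0) = (1, 0)

2P = (1, 0)


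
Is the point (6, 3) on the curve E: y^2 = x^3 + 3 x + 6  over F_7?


Check whether y^2 = x^3 + 3 x + 6 (mod 7) for (x, y) = (6, 3).
LHS: y^2 = 3^2 mod 7 = 2
RHS: x^3 + 3 x + 6 = 6^3 + 3*6 + 6 mod 7 = 2
LHS = RHS

Yes, on the curve
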